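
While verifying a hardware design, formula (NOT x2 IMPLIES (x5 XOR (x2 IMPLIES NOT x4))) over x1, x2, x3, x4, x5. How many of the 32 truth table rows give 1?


Formula: (NOT x2 IMPLIES (x5 XOR (x2 IMPLIES NOT x4))) over 5 vars (32 rows)
Evaluate each row (x1, x2, x3, x4, x5 as bits, MSB first):
  row 0 [00000]: (NOT 0 IMPLIES (0 XOR (0 IMPLIES NOT 0))) -> 1
  row 1 [00001]: (NOT 0 IMPLIES (1 XOR (0 IMPLIES NOT 0))) -> 0
  row 2 [00010]: (NOT 0 IMPLIES (0 XOR (0 IMPLIES NOT 1))) -> 1
  row 3 [00011]: (NOT 0 IMPLIES (1 XOR (0 IMPLIES NOT 1))) -> 0
  row 4 [00100]: (NOT 0 IMPLIES (0 XOR (0 IMPLIES NOT 0))) -> 1
  row 5 [00101]: (NOT 0 IMPLIES (1 XOR (0 IMPLIES NOT 0))) -> 0
  row 6 [00110]: (NOT 0 IMPLIES (0 XOR (0 IMPLIES NOT 1))) -> 1
  row 7 [00111]: (NOT 0 IMPLIES (1 XOR (0 IMPLIES NOT 1))) -> 0
  row 8 [01000]: (NOT 1 IMPLIES (0 XOR (1 IMPLIES NOT 0))) -> 1
  row 9 [01001]: (NOT 1 IMPLIES (1 XOR (1 IMPLIES NOT 0))) -> 1
  row 10 [01010]: (NOT 1 IMPLIES (0 XOR (1 IMPLIES NOT 1))) -> 1
  row 11 [01011]: (NOT 1 IMPLIES (1 XOR (1 IMPLIES NOT 1))) -> 1
  row 12 [01100]: (NOT 1 IMPLIES (0 XOR (1 IMPLIES NOT 0))) -> 1
  row 13 [01101]: (NOT 1 IMPLIES (1 XOR (1 IMPLIES NOT 0))) -> 1
  row 14 [01110]: (NOT 1 IMPLIES (0 XOR (1 IMPLIES NOT 1))) -> 1
  row 15 [01111]: (NOT 1 IMPLIES (1 XOR (1 IMPLIES NOT 1))) -> 1
  row 16 [10000]: (NOT 0 IMPLIES (0 XOR (0 IMPLIES NOT 0))) -> 1
  row 17 [10001]: (NOT 0 IMPLIES (1 XOR (0 IMPLIES NOT 0))) -> 0
  row 18 [10010]: (NOT 0 IMPLIES (0 XOR (0 IMPLIES NOT 1))) -> 1
  row 19 [10011]: (NOT 0 IMPLIES (1 XOR (0 IMPLIES NOT 1))) -> 0
  row 20 [10100]: (NOT 0 IMPLIES (0 XOR (0 IMPLIES NOT 0))) -> 1
  row 21 [10101]: (NOT 0 IMPLIES (1 XOR (0 IMPLIES NOT 0))) -> 0
  row 22 [10110]: (NOT 0 IMPLIES (0 XOR (0 IMPLIES NOT 1))) -> 1
  row 23 [10111]: (NOT 0 IMPLIES (1 XOR (0 IMPLIES NOT 1))) -> 0
  row 24 [11000]: (NOT 1 IMPLIES (0 XOR (1 IMPLIES NOT 0))) -> 1
  row 25 [11001]: (NOT 1 IMPLIES (1 XOR (1 IMPLIES NOT 0))) -> 1
  row 26 [11010]: (NOT 1 IMPLIES (0 XOR (1 IMPLIES NOT 1))) -> 1
  row 27 [11011]: (NOT 1 IMPLIES (1 XOR (1 IMPLIES NOT 1))) -> 1
  row 28 [11100]: (NOT 1 IMPLIES (0 XOR (1 IMPLIES NOT 0))) -> 1
  row 29 [11101]: (NOT 1 IMPLIES (1 XOR (1 IMPLIES NOT 0))) -> 1
  row 30 [11110]: (NOT 1 IMPLIES (0 XOR (1 IMPLIES NOT 1))) -> 1
  row 31 [11111]: (NOT 1 IMPLIES (1 XOR (1 IMPLIES NOT 1))) -> 1
Full result column, 8 rows per line (x1,x2 fixed per line; x3,x4,x5 runs 000..111 left to right):
  rows 0-7 [x1,x2=00]: 10101010  (ones: 4)
  rows 8-15 [x1,x2=01]: 11111111  (ones: 8)
  rows 16-23 [x1,x2=10]: 10101010  (ones: 4)
  rows 24-31 [x1,x2=11]: 11111111  (ones: 8)
Count of 1-rows = 4+8+4+8 = 24

24


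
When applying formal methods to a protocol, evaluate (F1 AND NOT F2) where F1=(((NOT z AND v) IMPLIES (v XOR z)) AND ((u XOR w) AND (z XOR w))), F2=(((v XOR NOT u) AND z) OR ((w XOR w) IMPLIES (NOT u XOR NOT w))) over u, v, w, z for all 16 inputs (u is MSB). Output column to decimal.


F1 = (((NOT z AND v) IMPLIES (v XOR z)) AND ((u XOR w) AND (z XOR w)))
F2 = (((v XOR NOT u) AND z) OR ((w XOR w) IMPLIES (NOT u XOR NOT w)))
Counterexample to F1=>F2 is where F1=1 and F2=0.
Evaluate each row (bits = u,v,w,z, MSB first):
  row 0 [0000]: F1=0 F2=1 -> F1&~F2 -> 0
  row 1 [0001]: F1=0 F2=1 -> F1&~F2 -> 0
  row 2 [0010]: F1=1 F2=1 -> F1&~F2 -> 0
  row 3 [0011]: F1=0 F2=1 -> F1&~F2 -> 0
  row 4 [0100]: F1=0 F2=1 -> F1&~F2 -> 0
  row 5 [0101]: F1=0 F2=1 -> F1&~F2 -> 0
  row 6 [0110]: F1=1 F2=1 -> F1&~F2 -> 0
  row 7 [0111]: F1=0 F2=1 -> F1&~F2 -> 0
  row 8 [1000]: F1=0 F2=1 -> F1&~F2 -> 0
  row 9 [1001]: F1=1 F2=1 -> F1&~F2 -> 0
  row 10 [1010]: F1=0 F2=1 -> F1&~F2 -> 0
  row 11 [1011]: F1=0 F2=1 -> F1&~F2 -> 0
  row 12 [1100]: F1=0 F2=1 -> F1&~F2 -> 0
  row 13 [1101]: F1=1 F2=1 -> F1&~F2 -> 0
  row 14 [1110]: F1=0 F2=1 -> F1&~F2 -> 0
  row 15 [1111]: F1=0 F2=1 -> F1&~F2 -> 0
Full result column, 4 rows per line (u,v fixed per line; w,z runs 00..11 left to right):
  rows 0-3 [u,v=00]: 0000  = hex 0
  rows 4-7 [u,v=01]: 0000  = hex 0
  rows 8-11 [u,v=10]: 0000  = hex 0
  rows 12-15 [u,v=11]: 0000  = hex 0
Counterexample vector (row 0 .. row 15) = 0000000000000000
Output column grouped in 4s = 0000 0000 0000 0000 = 0x0000
Convert to decimal digit by digit (value = value*16 + digit):
  0 -> 0
  0*16 + 0 = 0
  0*16 + 0 = 0
  0*16 + 0 = 0
Decimal = 0

0


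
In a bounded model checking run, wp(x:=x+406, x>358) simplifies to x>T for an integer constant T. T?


Formula: wp(x:=E, P) = P[E/x] (substitute E for x in postcondition)
Step 1: Postcondition: x>358
Step 2: Substitute x+406 for x: x+406>358
Step 3: Solve for x: x > 358-406 = -48

-48


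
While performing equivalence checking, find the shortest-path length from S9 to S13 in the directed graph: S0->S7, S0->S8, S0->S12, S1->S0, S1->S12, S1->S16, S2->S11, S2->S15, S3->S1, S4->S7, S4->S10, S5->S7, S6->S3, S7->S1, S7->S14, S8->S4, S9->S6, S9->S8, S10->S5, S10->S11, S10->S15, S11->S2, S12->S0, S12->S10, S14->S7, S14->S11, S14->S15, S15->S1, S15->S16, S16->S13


BFS layer-by-layer from S9:
  dist 0: {S9}
  dist 1: {S6, S8}
  dist 2: {S3, S4}
  dist 3: {S1, S7, S10}
  dist 4: {S0, S5, S11, S12, S14, S15, S16}
  dist 5: {S2, S13}
  -> S13 reached at distance 5
Shortest path length = 5

5


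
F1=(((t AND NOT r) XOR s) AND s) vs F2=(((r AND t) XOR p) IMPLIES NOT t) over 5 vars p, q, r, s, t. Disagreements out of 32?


F1 = (((t AND NOT r) XOR s) AND s)
F2 = (((r AND t) XOR p) IMPLIES NOT t)
Evaluate both on each of 32 rows (bits = p,q,r,s,t):
  row 0 [00000]: F1=0 F2=1 (differ) -> 1
  row 1 [00001]: F1=0 F2=1 (differ) -> 1
  row 2 [00010]: F1=1 F2=1 -> 0
  row 3 [00011]: F1=0 F2=1 (differ) -> 1
  row 4 [00100]: F1=0 F2=1 (differ) -> 1
  row 5 [00101]: F1=0 F2=0 -> 0
  row 6 [00110]: F1=1 F2=1 -> 0
  row 7 [00111]: F1=1 F2=0 (differ) -> 1
  row 8 [01000]: F1=0 F2=1 (differ) -> 1
  row 9 [01001]: F1=0 F2=1 (differ) -> 1
  row 10 [01010]: F1=1 F2=1 -> 0
  row 11 [01011]: F1=0 F2=1 (differ) -> 1
  row 12 [01100]: F1=0 F2=1 (differ) -> 1
  row 13 [01101]: F1=0 F2=0 -> 0
  row 14 [01110]: F1=1 F2=1 -> 0
  row 15 [01111]: F1=1 F2=0 (differ) -> 1
  row 16 [10000]: F1=0 F2=1 (differ) -> 1
  row 17 [10001]: F1=0 F2=0 -> 0
  row 18 [10010]: F1=1 F2=1 -> 0
  row 19 [10011]: F1=0 F2=0 -> 0
  row 20 [10100]: F1=0 F2=1 (differ) -> 1
  row 21 [10101]: F1=0 F2=1 (differ) -> 1
  row 22 [10110]: F1=1 F2=1 -> 0
  row 23 [10111]: F1=1 F2=1 -> 0
  row 24 [11000]: F1=0 F2=1 (differ) -> 1
  row 25 [11001]: F1=0 F2=0 -> 0
  row 26 [11010]: F1=1 F2=1 -> 0
  row 27 [11011]: F1=0 F2=0 -> 0
  row 28 [11100]: F1=0 F2=1 (differ) -> 1
  row 29 [11101]: F1=0 F2=1 (differ) -> 1
  row 30 [11110]: F1=1 F2=1 -> 0
  row 31 [11111]: F1=1 F2=1 -> 0
Full result column, 8 rows per line (p,q fixed per line; r,s,t runs 000..111 left to right):
  rows 0-7 [p,q=00]: 11011001  (ones: 5)
  rows 8-15 [p,q=01]: 11011001  (ones: 5)
  rows 16-23 [p,q=10]: 10001100  (ones: 3)
  rows 24-31 [p,q=11]: 10001100  (ones: 3)
Disagreements = 5+5+3+3 = 16

16


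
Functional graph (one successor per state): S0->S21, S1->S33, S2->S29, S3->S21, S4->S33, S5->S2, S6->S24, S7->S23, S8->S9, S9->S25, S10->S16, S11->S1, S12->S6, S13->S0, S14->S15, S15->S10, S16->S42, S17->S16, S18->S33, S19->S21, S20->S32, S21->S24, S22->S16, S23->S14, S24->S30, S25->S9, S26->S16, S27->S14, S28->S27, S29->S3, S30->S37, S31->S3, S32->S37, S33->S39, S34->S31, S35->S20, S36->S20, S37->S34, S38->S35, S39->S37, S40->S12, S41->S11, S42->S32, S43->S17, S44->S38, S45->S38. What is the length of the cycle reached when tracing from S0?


Trace from S0 until a state repeats:
  S0 -> S21 -> S24 -> S30 -> S37 -> S34 -> S31 -> S3 -> S21
S21 first seen at step 1, revisited at step 8.
Cycle length = 8 - 1 = 7

7


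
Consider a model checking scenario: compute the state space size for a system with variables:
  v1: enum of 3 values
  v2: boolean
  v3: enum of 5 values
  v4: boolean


State space = product of domain sizes of all variables.
Domain sizes:
  v1 (enum of 3 values): 3
  v2 (boolean): 2
  v3 (enum of 5 values): 5
  v4 (boolean): 2
Product = 3 * 2 * 5 * 2 = 60

60


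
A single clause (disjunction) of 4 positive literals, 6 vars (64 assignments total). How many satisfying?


Step 1: Total=2^6=64
Step 2: Unsat when all 4 false: 2^2=4
Step 3: Sat=64-4=60

60


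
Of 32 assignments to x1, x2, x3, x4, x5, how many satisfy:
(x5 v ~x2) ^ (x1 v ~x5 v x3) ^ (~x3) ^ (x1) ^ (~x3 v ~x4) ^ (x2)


CNF with 6 clauses over 5 vars (32 assignments).
An assignment satisfies CNF iff every clause has >=1 true literal.
Check each row (bits = x1,x2,x3,x4,x5; clause T/F shown):
  row 0 [00000]: clauses=TTTFTF -> 0
  row 1 [00001]: clauses=TFTFTF -> 0
  row 2 [00010]: clauses=TTTFTF -> 0
  row 3 [00011]: clauses=TFTFTF -> 0
  row 4 [00100]: clauses=TTFFTF -> 0
  row 5 [00101]: clauses=TTFFTF -> 0
  row 6 [00110]: clauses=TTFFFF -> 0
  row 7 [00111]: clauses=TTFFFF -> 0
  row 8 [01000]: clauses=FTTFTT -> 0
  row 9 [01001]: clauses=TFTFTT -> 0
  row 10 [01010]: clauses=FTTFTT -> 0
  row 11 [01011]: clauses=TFTFTT -> 0
  row 12 [01100]: clauses=FTFFTT -> 0
  row 13 [01101]: clauses=TTFFTT -> 0
  row 14 [01110]: clauses=FTFFFT -> 0
  row 15 [01111]: clauses=TTFFFT -> 0
  row 16 [10000]: clauses=TTTTTF -> 0
  row 17 [10001]: clauses=TTTTTF -> 0
  row 18 [10010]: clauses=TTTTTF -> 0
  row 19 [10011]: clauses=TTTTTF -> 0
  row 20 [10100]: clauses=TTFTTF -> 0
  row 21 [10101]: clauses=TTFTTF -> 0
  row 22 [10110]: clauses=TTFTFF -> 0
  row 23 [10111]: clauses=TTFTFF -> 0
  row 24 [11000]: clauses=FTTTTT -> 0
  row 25 [11001]: clauses=TTTTTT -> 1
  row 26 [11010]: clauses=FTTTTT -> 0
  row 27 [11011]: clauses=TTTTTT -> 1
  row 28 [11100]: clauses=FTFTTT -> 0
  row 29 [11101]: clauses=TTFTTT -> 0
  row 30 [11110]: clauses=FTFTFT -> 0
  row 31 [11111]: clauses=TTFTFT -> 0
Full result column, 8 rows per line (x1,x2 fixed per line; x3,x4,x5 runs 000..111 left to right):
  rows 0-7 [x1,x2=00]: 00000000  (ones: 0)
  rows 8-15 [x1,x2=01]: 00000000  (ones: 0)
  rows 16-23 [x1,x2=10]: 00000000  (ones: 0)
  rows 24-31 [x1,x2=11]: 01010000  (ones: 2)
Satisfying assignments = 0+0+0+2 = 2

2


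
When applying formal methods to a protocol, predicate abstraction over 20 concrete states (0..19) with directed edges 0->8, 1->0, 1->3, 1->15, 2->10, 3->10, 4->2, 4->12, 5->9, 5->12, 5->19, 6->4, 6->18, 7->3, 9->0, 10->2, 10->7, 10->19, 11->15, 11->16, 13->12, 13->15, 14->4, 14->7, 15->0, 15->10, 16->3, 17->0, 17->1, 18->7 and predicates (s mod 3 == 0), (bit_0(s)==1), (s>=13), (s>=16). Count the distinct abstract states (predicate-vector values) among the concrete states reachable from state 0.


BFS from 0:
Concrete reachable: {0, 8}
Abstract via predicates (s mod 3 == 0), (bit_0(s)==1), (s>=13), (s>=16):
  (0,0,0,0) <- {8}
  (1,0,0,0) <- {0}
Distinct abstract states = 2

2


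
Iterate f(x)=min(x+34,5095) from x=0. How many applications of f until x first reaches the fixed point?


Step 1: x=0, cap=5095, increment=34
Step 2: x grows by 34 each step until capped at 5095; fixed point is x=5095
Step 3: iterations = ceil(5095/34) = 150

150


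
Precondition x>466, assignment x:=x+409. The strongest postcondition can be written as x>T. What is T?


Formula: sp(P, x:=E) = exists old_x. (x = E[old_x/x]) AND P[old_x/x] (old_x is the value of x before the assignment; eliminate old_x by solving x = E[old_x/x] for old_x)
Step 1: Precondition P: x>466, i.e. old_x > 466
Step 2: Assignment gives x = old_x + 409, so old_x = x - 409
Step 3: Substitute into P: x - 409 > 466
Step 4: Simplify: x > 466+409 = 875

875


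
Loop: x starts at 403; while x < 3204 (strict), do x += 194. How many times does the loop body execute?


Step 1: x goes from 403 toward 3204 by 194; the body runs while x<3204, so iterations = ceil((bound-start)/step)
Step 2: Distance=2801
Step 3: ceil(2801/194)=15

15


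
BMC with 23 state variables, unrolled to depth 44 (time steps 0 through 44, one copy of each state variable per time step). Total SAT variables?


BMC unrolls to depth k, creating one copy of each state var for steps 0..k.
Step count = 44 + 1 = 45 (steps 0 through 44)
Vars per step = 23
Total = 23 * 45 = 1035

1035


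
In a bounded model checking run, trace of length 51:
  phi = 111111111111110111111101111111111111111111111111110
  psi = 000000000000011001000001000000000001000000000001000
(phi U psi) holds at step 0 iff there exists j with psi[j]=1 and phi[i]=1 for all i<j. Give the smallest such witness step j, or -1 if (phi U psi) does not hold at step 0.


(phi U psi) at 0: need smallest j with psi[j]=1 and phi[i]=1 for all i in [0,j).
Scan from step 0:
  step 0: phi=1, psi=0 -> continue
  step 1: phi=1, psi=0 -> continue
  step 2: phi=1, psi=0 -> continue
  step 3: phi=1, psi=0 -> continue
  step 13: psi=1 and phi held for [0,13) -> witness found
Witness step = 13

13


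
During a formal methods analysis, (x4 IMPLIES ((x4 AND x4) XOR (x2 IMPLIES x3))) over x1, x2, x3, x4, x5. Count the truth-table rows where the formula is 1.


Formula: (x4 IMPLIES ((x4 AND x4) XOR (x2 IMPLIES x3))) over 5 vars (32 rows)
Evaluate each row (x1, x2, x3, x4, x5 as bits, MSB first):
  row 0 [00000]: (0 IMPLIES ((0 AND 0) XOR (0 IMPLIES 0))) -> 1
  row 1 [00001]: (0 IMPLIES ((0 AND 0) XOR (0 IMPLIES 0))) -> 1
  row 2 [00010]: (1 IMPLIES ((1 AND 1) XOR (0 IMPLIES 0))) -> 0
  row 3 [00011]: (1 IMPLIES ((1 AND 1) XOR (0 IMPLIES 0))) -> 0
  row 4 [00100]: (0 IMPLIES ((0 AND 0) XOR (0 IMPLIES 1))) -> 1
  row 5 [00101]: (0 IMPLIES ((0 AND 0) XOR (0 IMPLIES 1))) -> 1
  row 6 [00110]: (1 IMPLIES ((1 AND 1) XOR (0 IMPLIES 1))) -> 0
  row 7 [00111]: (1 IMPLIES ((1 AND 1) XOR (0 IMPLIES 1))) -> 0
  row 8 [01000]: (0 IMPLIES ((0 AND 0) XOR (1 IMPLIES 0))) -> 1
  row 9 [01001]: (0 IMPLIES ((0 AND 0) XOR (1 IMPLIES 0))) -> 1
  row 10 [01010]: (1 IMPLIES ((1 AND 1) XOR (1 IMPLIES 0))) -> 1
  row 11 [01011]: (1 IMPLIES ((1 AND 1) XOR (1 IMPLIES 0))) -> 1
  row 12 [01100]: (0 IMPLIES ((0 AND 0) XOR (1 IMPLIES 1))) -> 1
  row 13 [01101]: (0 IMPLIES ((0 AND 0) XOR (1 IMPLIES 1))) -> 1
  row 14 [01110]: (1 IMPLIES ((1 AND 1) XOR (1 IMPLIES 1))) -> 0
  row 15 [01111]: (1 IMPLIES ((1 AND 1) XOR (1 IMPLIES 1))) -> 0
  row 16 [10000]: (0 IMPLIES ((0 AND 0) XOR (0 IMPLIES 0))) -> 1
  row 17 [10001]: (0 IMPLIES ((0 AND 0) XOR (0 IMPLIES 0))) -> 1
  row 18 [10010]: (1 IMPLIES ((1 AND 1) XOR (0 IMPLIES 0))) -> 0
  row 19 [10011]: (1 IMPLIES ((1 AND 1) XOR (0 IMPLIES 0))) -> 0
  row 20 [10100]: (0 IMPLIES ((0 AND 0) XOR (0 IMPLIES 1))) -> 1
  row 21 [10101]: (0 IMPLIES ((0 AND 0) XOR (0 IMPLIES 1))) -> 1
  row 22 [10110]: (1 IMPLIES ((1 AND 1) XOR (0 IMPLIES 1))) -> 0
  row 23 [10111]: (1 IMPLIES ((1 AND 1) XOR (0 IMPLIES 1))) -> 0
  row 24 [11000]: (0 IMPLIES ((0 AND 0) XOR (1 IMPLIES 0))) -> 1
  row 25 [11001]: (0 IMPLIES ((0 AND 0) XOR (1 IMPLIES 0))) -> 1
  row 26 [11010]: (1 IMPLIES ((1 AND 1) XOR (1 IMPLIES 0))) -> 1
  row 27 [11011]: (1 IMPLIES ((1 AND 1) XOR (1 IMPLIES 0))) -> 1
  row 28 [11100]: (0 IMPLIES ((0 AND 0) XOR (1 IMPLIES 1))) -> 1
  row 29 [11101]: (0 IMPLIES ((0 AND 0) XOR (1 IMPLIES 1))) -> 1
  row 30 [11110]: (1 IMPLIES ((1 AND 1) XOR (1 IMPLIES 1))) -> 0
  row 31 [11111]: (1 IMPLIES ((1 AND 1) XOR (1 IMPLIES 1))) -> 0
Full result column, 8 rows per line (x1,x2 fixed per line; x3,x4,x5 runs 000..111 left to right):
  rows 0-7 [x1,x2=00]: 11001100  (ones: 4)
  rows 8-15 [x1,x2=01]: 11111100  (ones: 6)
  rows 16-23 [x1,x2=10]: 11001100  (ones: 4)
  rows 24-31 [x1,x2=11]: 11111100  (ones: 6)
Count of 1-rows = 4+6+4+6 = 20

20


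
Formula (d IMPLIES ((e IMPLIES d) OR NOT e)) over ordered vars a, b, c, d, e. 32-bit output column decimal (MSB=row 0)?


Formula: (d IMPLIES ((e IMPLIES d) OR NOT e)) over a, b, c, d, e (32 rows)
Evaluate each row (bits = a,b,c,d,e, MSB first):
  row 0 [00000]: (0 IMPLIES ((0 IMPLIES 0) OR NOT 0)) -> 1
  row 1 [00001]: (0 IMPLIES ((1 IMPLIES 0) OR NOT 1)) -> 1
  row 2 [00010]: (1 IMPLIES ((0 IMPLIES 1) OR NOT 0)) -> 1
  row 3 [00011]: (1 IMPLIES ((1 IMPLIES 1) OR NOT 1)) -> 1
  row 4 [00100]: (0 IMPLIES ((0 IMPLIES 0) OR NOT 0)) -> 1
  row 5 [00101]: (0 IMPLIES ((1 IMPLIES 0) OR NOT 1)) -> 1
  row 6 [00110]: (1 IMPLIES ((0 IMPLIES 1) OR NOT 0)) -> 1
  row 7 [00111]: (1 IMPLIES ((1 IMPLIES 1) OR NOT 1)) -> 1
  row 8 [01000]: (0 IMPLIES ((0 IMPLIES 0) OR NOT 0)) -> 1
  row 9 [01001]: (0 IMPLIES ((1 IMPLIES 0) OR NOT 1)) -> 1
  row 10 [01010]: (1 IMPLIES ((0 IMPLIES 1) OR NOT 0)) -> 1
  row 11 [01011]: (1 IMPLIES ((1 IMPLIES 1) OR NOT 1)) -> 1
  row 12 [01100]: (0 IMPLIES ((0 IMPLIES 0) OR NOT 0)) -> 1
  row 13 [01101]: (0 IMPLIES ((1 IMPLIES 0) OR NOT 1)) -> 1
  row 14 [01110]: (1 IMPLIES ((0 IMPLIES 1) OR NOT 0)) -> 1
  row 15 [01111]: (1 IMPLIES ((1 IMPLIES 1) OR NOT 1)) -> 1
  row 16 [10000]: (0 IMPLIES ((0 IMPLIES 0) OR NOT 0)) -> 1
  row 17 [10001]: (0 IMPLIES ((1 IMPLIES 0) OR NOT 1)) -> 1
  row 18 [10010]: (1 IMPLIES ((0 IMPLIES 1) OR NOT 0)) -> 1
  row 19 [10011]: (1 IMPLIES ((1 IMPLIES 1) OR NOT 1)) -> 1
  row 20 [10100]: (0 IMPLIES ((0 IMPLIES 0) OR NOT 0)) -> 1
  row 21 [10101]: (0 IMPLIES ((1 IMPLIES 0) OR NOT 1)) -> 1
  row 22 [10110]: (1 IMPLIES ((0 IMPLIES 1) OR NOT 0)) -> 1
  row 23 [10111]: (1 IMPLIES ((1 IMPLIES 1) OR NOT 1)) -> 1
  row 24 [11000]: (0 IMPLIES ((0 IMPLIES 0) OR NOT 0)) -> 1
  row 25 [11001]: (0 IMPLIES ((1 IMPLIES 0) OR NOT 1)) -> 1
  row 26 [11010]: (1 IMPLIES ((0 IMPLIES 1) OR NOT 0)) -> 1
  row 27 [11011]: (1 IMPLIES ((1 IMPLIES 1) OR NOT 1)) -> 1
  row 28 [11100]: (0 IMPLIES ((0 IMPLIES 0) OR NOT 0)) -> 1
  row 29 [11101]: (0 IMPLIES ((1 IMPLIES 0) OR NOT 1)) -> 1
  row 30 [11110]: (1 IMPLIES ((0 IMPLIES 1) OR NOT 0)) -> 1
  row 31 [11111]: (1 IMPLIES ((1 IMPLIES 1) OR NOT 1)) -> 1
Full result column, 4 rows per line (a,b,c fixed per line; d,e runs 00..11 left to right):
  rows 0-3 [a,b,c=000]: 1111  = hex F
  rows 4-7 [a,b,c=001]: 1111  = hex F
  rows 8-11 [a,b,c=010]: 1111  = hex F
  rows 12-15 [a,b,c=011]: 1111  = hex F
  rows 16-19 [a,b,c=100]: 1111  = hex F
  rows 20-23 [a,b,c=101]: 1111  = hex F
  rows 24-27 [a,b,c=110]: 1111  = hex F
  rows 28-31 [a,b,c=111]: 1111  = hex F
Output column (row 0 .. row 31) = 11111111111111111111111111111111
Output column grouped in 4s = 1111 1111 1111 1111 1111 1111 1111 1111 = 0xFFFFFFFF
Convert to decimal digit by digit (value = value*16 + digit):
  F -> 15
  15*16 + 15 (F) = 255
  255*16 + 15 (F) = 4095
  4095*16 + 15 (F) = 65535
  65535*16 + 15 (F) = 1048575
  1048575*16 + 15 (F) = 16777215
  16777215*16 + 15 (F) = 268435455
  268435455*16 + 15 (F) = 4294967295
Decimal = 4294967295

4294967295


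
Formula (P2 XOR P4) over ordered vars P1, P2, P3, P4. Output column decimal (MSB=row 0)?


Formula: (P2 XOR P4) over P1, P2, P3, P4 (16 rows)
Evaluate each row (bits = P1,P2,P3,P4, MSB first):
  row 0 [0000]: (0 XOR 0) -> 0
  row 1 [0001]: (0 XOR 1) -> 1
  row 2 [0010]: (0 XOR 0) -> 0
  row 3 [0011]: (0 XOR 1) -> 1
  row 4 [0100]: (1 XOR 0) -> 1
  row 5 [0101]: (1 XOR 1) -> 0
  row 6 [0110]: (1 XOR 0) -> 1
  row 7 [0111]: (1 XOR 1) -> 0
  row 8 [1000]: (0 XOR 0) -> 0
  row 9 [1001]: (0 XOR 1) -> 1
  row 10 [1010]: (0 XOR 0) -> 0
  row 11 [1011]: (0 XOR 1) -> 1
  row 12 [1100]: (1 XOR 0) -> 1
  row 13 [1101]: (1 XOR 1) -> 0
  row 14 [1110]: (1 XOR 0) -> 1
  row 15 [1111]: (1 XOR 1) -> 0
Full result column, 4 rows per line (P1,P2 fixed per line; P3,P4 runs 00..11 left to right):
  rows 0-3 [P1,P2=00]: 0101  = hex 5
  rows 4-7 [P1,P2=01]: 1010  = hex A
  rows 8-11 [P1,P2=10]: 0101  = hex 5
  rows 12-15 [P1,P2=11]: 1010  = hex A
Output column (row 0 .. row 15) = 0101101001011010
Output column grouped in 4s = 0101 1010 0101 1010 = 0x5A5A
Convert to decimal digit by digit (value = value*16 + digit):
  5 -> 5
  5*16 + 10 (A) = 90
  90*16 + 5 = 1445
  1445*16 + 10 (A) = 23130
Decimal = 23130

23130


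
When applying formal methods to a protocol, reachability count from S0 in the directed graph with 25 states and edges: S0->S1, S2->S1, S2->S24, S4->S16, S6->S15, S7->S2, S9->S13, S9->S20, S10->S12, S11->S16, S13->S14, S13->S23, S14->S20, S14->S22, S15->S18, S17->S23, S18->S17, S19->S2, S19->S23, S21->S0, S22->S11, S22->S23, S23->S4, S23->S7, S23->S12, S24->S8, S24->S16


BFS from S0:
  layer 0: {S0}
  layer 1: {S1}
Reachable set: {S0, S1}
Count = 2

2


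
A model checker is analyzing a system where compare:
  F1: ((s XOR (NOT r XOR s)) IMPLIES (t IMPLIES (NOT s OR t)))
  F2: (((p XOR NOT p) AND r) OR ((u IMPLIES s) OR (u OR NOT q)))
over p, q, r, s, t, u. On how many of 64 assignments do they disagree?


F1 = ((s XOR (NOT r XOR s)) IMPLIES (t IMPLIES (NOT s OR t)))
F2 = (((p XOR NOT p) AND r) OR ((u IMPLIES s) OR (u OR NOT q)))
Evaluate both on each of 64 rows (bits = p,q,r,s,t,u):
  row 0 [000000]: F1=1 F2=1 -> 0
  row 1 [000001]: F1=1 F2=1 -> 0
  row 2 [000010]: F1=1 F2=1 -> 0
  row 3 [000011]: F1=1 F2=1 -> 0
  row 4 [000100]: F1=1 F2=1 -> 0
  (every remaining row is evaluated the same way; all 64 results are listed next)
Full result column, 8 rows per line (p,q,r fixed per line; s,t,u runs 000..111 left to right):
  rows 0-7 [p,q,r=000]: 00000000  (ones: 0)
  rows 8-15 [p,q,r=001]: 00000000  (ones: 0)
  rows 16-23 [p,q,r=010]: 00000000  (ones: 0)
  rows 24-31 [p,q,r=011]: 00000000  (ones: 0)
  rows 32-39 [p,q,r=100]: 00000000  (ones: 0)
  rows 40-47 [p,q,r=101]: 00000000  (ones: 0)
  rows 48-55 [p,q,r=110]: 00000000  (ones: 0)
  rows 56-63 [p,q,r=111]: 00000000  (ones: 0)
Disagreements = 0+0+0+0+0+0+0+0 = 0

0


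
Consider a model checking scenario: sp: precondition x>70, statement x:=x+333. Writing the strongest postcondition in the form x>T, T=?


Formula: sp(P, x:=E) = exists old_x. (x = E[old_x/x]) AND P[old_x/x] (old_x is the value of x before the assignment; eliminate old_x by solving x = E[old_x/x] for old_x)
Step 1: Precondition P: x>70, i.e. old_x > 70
Step 2: Assignment gives x = old_x + 333, so old_x = x - 333
Step 3: Substitute into P: x - 333 > 70
Step 4: Simplify: x > 70+333 = 403

403


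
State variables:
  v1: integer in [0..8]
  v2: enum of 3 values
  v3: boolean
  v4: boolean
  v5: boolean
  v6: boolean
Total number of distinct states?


State space = product of domain sizes of all variables.
Domain sizes:
  v1 (integer in [0..8]): 9
  v2 (enum of 3 values): 3
  v3 (boolean): 2
  v4 (boolean): 2
  v5 (boolean): 2
  v6 (boolean): 2
Product = 9 * 3 * 2 * 2 * 2 * 2 = 432

432


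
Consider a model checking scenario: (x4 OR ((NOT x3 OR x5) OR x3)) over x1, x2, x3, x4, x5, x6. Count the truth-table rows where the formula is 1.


Formula: (x4 OR ((NOT x3 OR x5) OR x3)) over 6 vars (64 rows)
Evaluate each row (x1, x2, x3, x4, x5, x6 as bits, MSB first):
  row 0 [000000]: (0 OR ((NOT 0 OR 0) OR 0)) -> 1
  row 1 [000001]: (0 OR ((NOT 0 OR 0) OR 0)) -> 1
  row 2 [000010]: (0 OR ((NOT 0 OR 1) OR 0)) -> 1
  row 3 [000011]: (0 OR ((NOT 0 OR 1) OR 0)) -> 1
  row 4 [000100]: (1 OR ((NOT 0 OR 0) OR 0)) -> 1
  (every remaining row is evaluated the same way; all 64 results are listed next)
Full result column, 8 rows per line (x1,x2,x3 fixed per line; x4,x5,x6 runs 000..111 left to right):
  rows 0-7 [x1,x2,x3=000]: 11111111  (ones: 8)
  rows 8-15 [x1,x2,x3=001]: 11111111  (ones: 8)
  rows 16-23 [x1,x2,x3=010]: 11111111  (ones: 8)
  rows 24-31 [x1,x2,x3=011]: 11111111  (ones: 8)
  rows 32-39 [x1,x2,x3=100]: 11111111  (ones: 8)
  rows 40-47 [x1,x2,x3=101]: 11111111  (ones: 8)
  rows 48-55 [x1,x2,x3=110]: 11111111  (ones: 8)
  rows 56-63 [x1,x2,x3=111]: 11111111  (ones: 8)
Count of 1-rows = 8+8+8+8+8+8+8+8 = 64

64


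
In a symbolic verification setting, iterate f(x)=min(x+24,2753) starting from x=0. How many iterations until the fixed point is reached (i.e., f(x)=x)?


Step 1: x=0, cap=2753, increment=24
Step 2: x grows by 24 each step until capped at 2753; fixed point is x=2753
Step 3: iterations = ceil(2753/24) = 115

115


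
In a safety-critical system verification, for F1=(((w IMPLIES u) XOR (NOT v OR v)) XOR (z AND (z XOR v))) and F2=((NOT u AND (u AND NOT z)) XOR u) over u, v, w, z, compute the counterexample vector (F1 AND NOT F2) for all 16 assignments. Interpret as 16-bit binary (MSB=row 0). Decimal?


F1 = (((w IMPLIES u) XOR (NOT v OR v)) XOR (z AND (z XOR v)))
F2 = ((NOT u AND (u AND NOT z)) XOR u)
Counterexample to F1=>F2 is where F1=1 and F2=0.
Evaluate each row (bits = u,v,w,z, MSB first):
  row 0 [0000]: F1=0 F2=0 -> F1&~F2 -> 0
  row 1 [0001]: F1=1 F2=0 -> F1&~F2 -> 1
  row 2 [0010]: F1=1 F2=0 -> F1&~F2 -> 1
  row 3 [0011]: F1=0 F2=0 -> F1&~F2 -> 0
  row 4 [0100]: F1=0 F2=0 -> F1&~F2 -> 0
  row 5 [0101]: F1=0 F2=0 -> F1&~F2 -> 0
  row 6 [0110]: F1=1 F2=0 -> F1&~F2 -> 1
  row 7 [0111]: F1=1 F2=0 -> F1&~F2 -> 1
  row 8 [1000]: F1=0 F2=1 -> F1&~F2 -> 0
  row 9 [1001]: F1=1 F2=1 -> F1&~F2 -> 0
  row 10 [1010]: F1=0 F2=1 -> F1&~F2 -> 0
  row 11 [1011]: F1=1 F2=1 -> F1&~F2 -> 0
  row 12 [1100]: F1=0 F2=1 -> F1&~F2 -> 0
  row 13 [1101]: F1=0 F2=1 -> F1&~F2 -> 0
  row 14 [1110]: F1=0 F2=1 -> F1&~F2 -> 0
  row 15 [1111]: F1=0 F2=1 -> F1&~F2 -> 0
Full result column, 4 rows per line (u,v fixed per line; w,z runs 00..11 left to right):
  rows 0-3 [u,v=00]: 0110  = hex 6
  rows 4-7 [u,v=01]: 0011  = hex 3
  rows 8-11 [u,v=10]: 0000  = hex 0
  rows 12-15 [u,v=11]: 0000  = hex 0
Counterexample vector (row 0 .. row 15) = 0110001100000000
Output column grouped in 4s = 0110 0011 0000 0000 = 0x6300
Convert to decimal digit by digit (value = value*16 + digit):
  6 -> 6
  6*16 + 3 = 99
  99*16 + 0 = 1584
  1584*16 + 0 = 25344
Decimal = 25344

25344


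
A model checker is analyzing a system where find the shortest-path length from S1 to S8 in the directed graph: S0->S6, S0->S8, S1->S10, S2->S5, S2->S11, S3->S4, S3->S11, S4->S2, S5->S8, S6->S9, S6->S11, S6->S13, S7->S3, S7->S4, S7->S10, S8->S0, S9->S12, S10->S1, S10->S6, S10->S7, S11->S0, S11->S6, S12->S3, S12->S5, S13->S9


BFS layer-by-layer from S1:
  dist 0: {S1}
  dist 1: {S10}
  dist 2: {S6, S7}
  dist 3: {S3, S4, S9, S11, S13}
  dist 4: {S0, S2, S12}
  dist 5: {S5, S8}
  -> S8 reached at distance 5
Shortest path length = 5

5


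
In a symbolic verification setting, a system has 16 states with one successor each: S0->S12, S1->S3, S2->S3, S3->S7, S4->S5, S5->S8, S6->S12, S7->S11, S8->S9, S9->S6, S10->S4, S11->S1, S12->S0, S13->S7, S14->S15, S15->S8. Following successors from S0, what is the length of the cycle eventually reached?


Trace from S0 until a state repeats:
  S0 -> S12 -> S0
S0 first seen at step 0, revisited at step 2.
Cycle length = 2 - 0 = 2

2


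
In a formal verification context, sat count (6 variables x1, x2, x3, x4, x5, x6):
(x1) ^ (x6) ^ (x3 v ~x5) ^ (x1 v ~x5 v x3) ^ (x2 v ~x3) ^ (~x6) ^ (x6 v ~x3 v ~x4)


CNF with 7 clauses over 6 vars (64 assignments).
An assignment satisfies CNF iff every clause has >=1 true literal.
Check each row (bits = x1,x2,x3,x4,x5,x6; clause T/F shown):
  row 0 [000000]: clauses=FFTTTTT -> 0
  row 1 [000001]: clauses=FTTTTFT -> 0
  row 2 [000010]: clauses=FFFFTTT -> 0
  row 3 [000011]: clauses=FTFFTFT -> 0
  row 4 [000100]: clauses=FFTTTTT -> 0
  (every remaining row is evaluated the same way; all 64 results are listed next)
Full result column, 8 rows per line (x1,x2,x3 fixed per line; x4,x5,x6 runs 000..111 left to right):
  rows 0-7 [x1,x2,x3=000]: 00000000  (ones: 0)
  rows 8-15 [x1,x2,x3=001]: 00000000  (ones: 0)
  rows 16-23 [x1,x2,x3=010]: 00000000  (ones: 0)
  rows 24-31 [x1,x2,x3=011]: 00000000  (ones: 0)
  rows 32-39 [x1,x2,x3=100]: 00000000  (ones: 0)
  rows 40-47 [x1,x2,x3=101]: 00000000  (ones: 0)
  rows 48-55 [x1,x2,x3=110]: 00000000  (ones: 0)
  rows 56-63 [x1,x2,x3=111]: 00000000  (ones: 0)
Satisfying assignments = 0+0+0+0+0+0+0+0 = 0

0


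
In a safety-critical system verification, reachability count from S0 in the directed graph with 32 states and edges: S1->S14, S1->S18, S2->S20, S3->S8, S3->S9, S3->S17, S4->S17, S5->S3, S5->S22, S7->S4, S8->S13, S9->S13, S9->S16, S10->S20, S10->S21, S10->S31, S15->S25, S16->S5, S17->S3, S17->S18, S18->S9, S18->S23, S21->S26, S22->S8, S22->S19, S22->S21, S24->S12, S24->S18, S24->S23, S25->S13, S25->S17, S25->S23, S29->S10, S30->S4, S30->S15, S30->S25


BFS from S0:
  layer 0: {S0}
Reachable set: {S0}
Count = 1

1


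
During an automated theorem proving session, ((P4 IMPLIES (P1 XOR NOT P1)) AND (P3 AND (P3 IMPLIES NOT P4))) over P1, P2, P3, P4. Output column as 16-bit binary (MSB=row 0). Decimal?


Formula: ((P4 IMPLIES (P1 XOR NOT P1)) AND (P3 AND (P3 IMPLIES NOT P4))) over P1, P2, P3, P4 (16 rows)
Evaluate each row (bits = P1,P2,P3,P4, MSB first):
  row 0 [0000]: ((0 IMPLIES (0 XOR NOT 0)) AND (0 AND (0 IMPLIES NOT 0))) -> 0
  row 1 [0001]: ((1 IMPLIES (0 XOR NOT 0)) AND (0 AND (0 IMPLIES NOT 1))) -> 0
  row 2 [0010]: ((0 IMPLIES (0 XOR NOT 0)) AND (1 AND (1 IMPLIES NOT 0))) -> 1
  row 3 [0011]: ((1 IMPLIES (0 XOR NOT 0)) AND (1 AND (1 IMPLIES NOT 1))) -> 0
  row 4 [0100]: ((0 IMPLIES (0 XOR NOT 0)) AND (0 AND (0 IMPLIES NOT 0))) -> 0
  row 5 [0101]: ((1 IMPLIES (0 XOR NOT 0)) AND (0 AND (0 IMPLIES NOT 1))) -> 0
  row 6 [0110]: ((0 IMPLIES (0 XOR NOT 0)) AND (1 AND (1 IMPLIES NOT 0))) -> 1
  row 7 [0111]: ((1 IMPLIES (0 XOR NOT 0)) AND (1 AND (1 IMPLIES NOT 1))) -> 0
  row 8 [1000]: ((0 IMPLIES (1 XOR NOT 1)) AND (0 AND (0 IMPLIES NOT 0))) -> 0
  row 9 [1001]: ((1 IMPLIES (1 XOR NOT 1)) AND (0 AND (0 IMPLIES NOT 1))) -> 0
  row 10 [1010]: ((0 IMPLIES (1 XOR NOT 1)) AND (1 AND (1 IMPLIES NOT 0))) -> 1
  row 11 [1011]: ((1 IMPLIES (1 XOR NOT 1)) AND (1 AND (1 IMPLIES NOT 1))) -> 0
  row 12 [1100]: ((0 IMPLIES (1 XOR NOT 1)) AND (0 AND (0 IMPLIES NOT 0))) -> 0
  row 13 [1101]: ((1 IMPLIES (1 XOR NOT 1)) AND (0 AND (0 IMPLIES NOT 1))) -> 0
  row 14 [1110]: ((0 IMPLIES (1 XOR NOT 1)) AND (1 AND (1 IMPLIES NOT 0))) -> 1
  row 15 [1111]: ((1 IMPLIES (1 XOR NOT 1)) AND (1 AND (1 IMPLIES NOT 1))) -> 0
Full result column, 4 rows per line (P1,P2 fixed per line; P3,P4 runs 00..11 left to right):
  rows 0-3 [P1,P2=00]: 0010  = hex 2
  rows 4-7 [P1,P2=01]: 0010  = hex 2
  rows 8-11 [P1,P2=10]: 0010  = hex 2
  rows 12-15 [P1,P2=11]: 0010  = hex 2
Output column (row 0 .. row 15) = 0010001000100010
Output column grouped in 4s = 0010 0010 0010 0010 = 0x2222
Convert to decimal digit by digit (value = value*16 + digit):
  2 -> 2
  2*16 + 2 = 34
  34*16 + 2 = 546
  546*16 + 2 = 8738
Decimal = 8738

8738


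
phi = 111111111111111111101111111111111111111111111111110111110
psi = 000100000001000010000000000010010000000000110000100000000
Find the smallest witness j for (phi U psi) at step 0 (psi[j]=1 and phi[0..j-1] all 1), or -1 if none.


(phi U psi) at 0: need smallest j with psi[j]=1 and phi[i]=1 for all i in [0,j).
Scan from step 0:
  step 0: phi=1, psi=0 -> continue
  step 1: phi=1, psi=0 -> continue
  step 2: phi=1, psi=0 -> continue
  step 3: psi=1 and phi held for [0,3) -> witness found
Witness step = 3

3


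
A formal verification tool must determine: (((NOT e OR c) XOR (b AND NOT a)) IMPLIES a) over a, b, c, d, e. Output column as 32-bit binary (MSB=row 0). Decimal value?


Formula: (((NOT e OR c) XOR (b AND NOT a)) IMPLIES a) over a, b, c, d, e (32 rows)
Evaluate each row (bits = a,b,c,d,e, MSB first):
  row 0 [00000]: (((NOT 0 OR 0) XOR (0 AND NOT 0)) IMPLIES 0) -> 0
  row 1 [00001]: (((NOT 1 OR 0) XOR (0 AND NOT 0)) IMPLIES 0) -> 1
  row 2 [00010]: (((NOT 0 OR 0) XOR (0 AND NOT 0)) IMPLIES 0) -> 0
  row 3 [00011]: (((NOT 1 OR 0) XOR (0 AND NOT 0)) IMPLIES 0) -> 1
  row 4 [00100]: (((NOT 0 OR 1) XOR (0 AND NOT 0)) IMPLIES 0) -> 0
  row 5 [00101]: (((NOT 1 OR 1) XOR (0 AND NOT 0)) IMPLIES 0) -> 0
  row 6 [00110]: (((NOT 0 OR 1) XOR (0 AND NOT 0)) IMPLIES 0) -> 0
  row 7 [00111]: (((NOT 1 OR 1) XOR (0 AND NOT 0)) IMPLIES 0) -> 0
  row 8 [01000]: (((NOT 0 OR 0) XOR (1 AND NOT 0)) IMPLIES 0) -> 1
  row 9 [01001]: (((NOT 1 OR 0) XOR (1 AND NOT 0)) IMPLIES 0) -> 0
  row 10 [01010]: (((NOT 0 OR 0) XOR (1 AND NOT 0)) IMPLIES 0) -> 1
  row 11 [01011]: (((NOT 1 OR 0) XOR (1 AND NOT 0)) IMPLIES 0) -> 0
  row 12 [01100]: (((NOT 0 OR 1) XOR (1 AND NOT 0)) IMPLIES 0) -> 1
  row 13 [01101]: (((NOT 1 OR 1) XOR (1 AND NOT 0)) IMPLIES 0) -> 1
  row 14 [01110]: (((NOT 0 OR 1) XOR (1 AND NOT 0)) IMPLIES 0) -> 1
  row 15 [01111]: (((NOT 1 OR 1) XOR (1 AND NOT 0)) IMPLIES 0) -> 1
  row 16 [10000]: (((NOT 0 OR 0) XOR (0 AND NOT 1)) IMPLIES 1) -> 1
  row 17 [10001]: (((NOT 1 OR 0) XOR (0 AND NOT 1)) IMPLIES 1) -> 1
  row 18 [10010]: (((NOT 0 OR 0) XOR (0 AND NOT 1)) IMPLIES 1) -> 1
  row 19 [10011]: (((NOT 1 OR 0) XOR (0 AND NOT 1)) IMPLIES 1) -> 1
  row 20 [10100]: (((NOT 0 OR 1) XOR (0 AND NOT 1)) IMPLIES 1) -> 1
  row 21 [10101]: (((NOT 1 OR 1) XOR (0 AND NOT 1)) IMPLIES 1) -> 1
  row 22 [10110]: (((NOT 0 OR 1) XOR (0 AND NOT 1)) IMPLIES 1) -> 1
  row 23 [10111]: (((NOT 1 OR 1) XOR (0 AND NOT 1)) IMPLIES 1) -> 1
  row 24 [11000]: (((NOT 0 OR 0) XOR (1 AND NOT 1)) IMPLIES 1) -> 1
  row 25 [11001]: (((NOT 1 OR 0) XOR (1 AND NOT 1)) IMPLIES 1) -> 1
  row 26 [11010]: (((NOT 0 OR 0) XOR (1 AND NOT 1)) IMPLIES 1) -> 1
  row 27 [11011]: (((NOT 1 OR 0) XOR (1 AND NOT 1)) IMPLIES 1) -> 1
  row 28 [11100]: (((NOT 0 OR 1) XOR (1 AND NOT 1)) IMPLIES 1) -> 1
  row 29 [11101]: (((NOT 1 OR 1) XOR (1 AND NOT 1)) IMPLIES 1) -> 1
  row 30 [11110]: (((NOT 0 OR 1) XOR (1 AND NOT 1)) IMPLIES 1) -> 1
  row 31 [11111]: (((NOT 1 OR 1) XOR (1 AND NOT 1)) IMPLIES 1) -> 1
Full result column, 4 rows per line (a,b,c fixed per line; d,e runs 00..11 left to right):
  rows 0-3 [a,b,c=000]: 0101  = hex 5
  rows 4-7 [a,b,c=001]: 0000  = hex 0
  rows 8-11 [a,b,c=010]: 1010  = hex A
  rows 12-15 [a,b,c=011]: 1111  = hex F
  rows 16-19 [a,b,c=100]: 1111  = hex F
  rows 20-23 [a,b,c=101]: 1111  = hex F
  rows 24-27 [a,b,c=110]: 1111  = hex F
  rows 28-31 [a,b,c=111]: 1111  = hex F
Output column (row 0 .. row 31) = 01010000101011111111111111111111
Output column grouped in 4s = 0101 0000 1010 1111 1111 1111 1111 1111 = 0x50AFFFFF
Convert to decimal digit by digit (value = value*16 + digit):
  5 -> 5
  5*16 + 0 = 80
  80*16 + 10 (A) = 1290
  1290*16 + 15 (F) = 20655
  20655*16 + 15 (F) = 330495
  330495*16 + 15 (F) = 5287935
  5287935*16 + 15 (F) = 84606975
  84606975*16 + 15 (F) = 1353711615
Decimal = 1353711615

1353711615


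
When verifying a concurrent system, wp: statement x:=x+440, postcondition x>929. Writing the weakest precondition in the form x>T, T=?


Formula: wp(x:=E, P) = P[E/x] (substitute E for x in postcondition)
Step 1: Postcondition: x>929
Step 2: Substitute x+440 for x: x+440>929
Step 3: Solve for x: x > 929-440 = 489

489


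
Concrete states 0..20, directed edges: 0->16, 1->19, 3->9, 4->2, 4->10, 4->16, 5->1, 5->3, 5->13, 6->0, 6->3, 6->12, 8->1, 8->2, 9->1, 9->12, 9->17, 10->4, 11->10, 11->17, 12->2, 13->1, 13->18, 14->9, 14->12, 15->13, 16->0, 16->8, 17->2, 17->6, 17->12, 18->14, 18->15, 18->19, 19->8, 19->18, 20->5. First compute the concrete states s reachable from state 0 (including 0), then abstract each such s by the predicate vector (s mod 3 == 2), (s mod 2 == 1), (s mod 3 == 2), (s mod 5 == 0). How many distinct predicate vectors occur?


BFS from 0:
Concrete reachable: {0, 1, 2, 3, 6, 8, 9, 12, 13, 14, 15, 16, 17, 18, 19}
Abstract via predicates (s mod 3 == 2), (s mod 2 == 1), (s mod 3 == 2), (s mod 5 == 0):
  (0,0,0,0) <- {6, 12, 16, 18}
  (0,0,0,1) <- {0}
  (0,1,0,0) <- {1, 3, 9, 13, 19}
  (0,1,0,1) <- {15}
  (1,0,1,0) <- {2, 8, 14}
  (1,1,1,0) <- {17}
Distinct abstract states = 6

6


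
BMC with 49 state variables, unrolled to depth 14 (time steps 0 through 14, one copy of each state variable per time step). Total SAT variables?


BMC unrolls to depth k, creating one copy of each state var for steps 0..k.
Step count = 14 + 1 = 15 (steps 0 through 14)
Vars per step = 49
Total = 49 * 15 = 735

735


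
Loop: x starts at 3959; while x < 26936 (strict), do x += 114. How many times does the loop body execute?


Step 1: x goes from 3959 toward 26936 by 114; the body runs while x<26936, so iterations = ceil((bound-start)/step)
Step 2: Distance=22977
Step 3: ceil(22977/114)=202

202


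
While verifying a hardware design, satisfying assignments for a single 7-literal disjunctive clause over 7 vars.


Step 1: Total=2^7=128
Step 2: Unsat when all 7 false: 2^0=1
Step 3: Sat=128-1=127

127


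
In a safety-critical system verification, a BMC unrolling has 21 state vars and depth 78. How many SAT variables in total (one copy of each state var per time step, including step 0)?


BMC unrolls to depth k, creating one copy of each state var for steps 0..k.
Step count = 78 + 1 = 79 (steps 0 through 78)
Vars per step = 21
Total = 21 * 79 = 1659

1659


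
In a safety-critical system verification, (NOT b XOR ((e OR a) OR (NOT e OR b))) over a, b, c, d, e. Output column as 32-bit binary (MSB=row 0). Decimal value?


Formula: (NOT b XOR ((e OR a) OR (NOT e OR b))) over a, b, c, d, e (32 rows)
Evaluate each row (bits = a,b,c,d,e, MSB first):
  row 0 [00000]: (NOT 0 XOR ((0 OR 0) OR (NOT 0 OR 0))) -> 0
  row 1 [00001]: (NOT 0 XOR ((1 OR 0) OR (NOT 1 OR 0))) -> 0
  row 2 [00010]: (NOT 0 XOR ((0 OR 0) OR (NOT 0 OR 0))) -> 0
  row 3 [00011]: (NOT 0 XOR ((1 OR 0) OR (NOT 1 OR 0))) -> 0
  row 4 [00100]: (NOT 0 XOR ((0 OR 0) OR (NOT 0 OR 0))) -> 0
  row 5 [00101]: (NOT 0 XOR ((1 OR 0) OR (NOT 1 OR 0))) -> 0
  row 6 [00110]: (NOT 0 XOR ((0 OR 0) OR (NOT 0 OR 0))) -> 0
  row 7 [00111]: (NOT 0 XOR ((1 OR 0) OR (NOT 1 OR 0))) -> 0
  row 8 [01000]: (NOT 1 XOR ((0 OR 0) OR (NOT 0 OR 1))) -> 1
  row 9 [01001]: (NOT 1 XOR ((1 OR 0) OR (NOT 1 OR 1))) -> 1
  row 10 [01010]: (NOT 1 XOR ((0 OR 0) OR (NOT 0 OR 1))) -> 1
  row 11 [01011]: (NOT 1 XOR ((1 OR 0) OR (NOT 1 OR 1))) -> 1
  row 12 [01100]: (NOT 1 XOR ((0 OR 0) OR (NOT 0 OR 1))) -> 1
  row 13 [01101]: (NOT 1 XOR ((1 OR 0) OR (NOT 1 OR 1))) -> 1
  row 14 [01110]: (NOT 1 XOR ((0 OR 0) OR (NOT 0 OR 1))) -> 1
  row 15 [01111]: (NOT 1 XOR ((1 OR 0) OR (NOT 1 OR 1))) -> 1
  row 16 [10000]: (NOT 0 XOR ((0 OR 1) OR (NOT 0 OR 0))) -> 0
  row 17 [10001]: (NOT 0 XOR ((1 OR 1) OR (NOT 1 OR 0))) -> 0
  row 18 [10010]: (NOT 0 XOR ((0 OR 1) OR (NOT 0 OR 0))) -> 0
  row 19 [10011]: (NOT 0 XOR ((1 OR 1) OR (NOT 1 OR 0))) -> 0
  row 20 [10100]: (NOT 0 XOR ((0 OR 1) OR (NOT 0 OR 0))) -> 0
  row 21 [10101]: (NOT 0 XOR ((1 OR 1) OR (NOT 1 OR 0))) -> 0
  row 22 [10110]: (NOT 0 XOR ((0 OR 1) OR (NOT 0 OR 0))) -> 0
  row 23 [10111]: (NOT 0 XOR ((1 OR 1) OR (NOT 1 OR 0))) -> 0
  row 24 [11000]: (NOT 1 XOR ((0 OR 1) OR (NOT 0 OR 1))) -> 1
  row 25 [11001]: (NOT 1 XOR ((1 OR 1) OR (NOT 1 OR 1))) -> 1
  row 26 [11010]: (NOT 1 XOR ((0 OR 1) OR (NOT 0 OR 1))) -> 1
  row 27 [11011]: (NOT 1 XOR ((1 OR 1) OR (NOT 1 OR 1))) -> 1
  row 28 [11100]: (NOT 1 XOR ((0 OR 1) OR (NOT 0 OR 1))) -> 1
  row 29 [11101]: (NOT 1 XOR ((1 OR 1) OR (NOT 1 OR 1))) -> 1
  row 30 [11110]: (NOT 1 XOR ((0 OR 1) OR (NOT 0 OR 1))) -> 1
  row 31 [11111]: (NOT 1 XOR ((1 OR 1) OR (NOT 1 OR 1))) -> 1
Full result column, 4 rows per line (a,b,c fixed per line; d,e runs 00..11 left to right):
  rows 0-3 [a,b,c=000]: 0000  = hex 0
  rows 4-7 [a,b,c=001]: 0000  = hex 0
  rows 8-11 [a,b,c=010]: 1111  = hex F
  rows 12-15 [a,b,c=011]: 1111  = hex F
  rows 16-19 [a,b,c=100]: 0000  = hex 0
  rows 20-23 [a,b,c=101]: 0000  = hex 0
  rows 24-27 [a,b,c=110]: 1111  = hex F
  rows 28-31 [a,b,c=111]: 1111  = hex F
Output column (row 0 .. row 31) = 00000000111111110000000011111111
Output column grouped in 4s = 0000 0000 1111 1111 0000 0000 1111 1111 = 0x00FF00FF
Convert to decimal digit by digit (value = value*16 + digit):
  0 -> 0
  0*16 + 0 = 0
  0*16 + 15 (F) = 15
  15*16 + 15 (F) = 255
  255*16 + 0 = 4080
  4080*16 + 0 = 65280
  65280*16 + 15 (F) = 1044495
  1044495*16 + 15 (F) = 16711935
Decimal = 16711935

16711935


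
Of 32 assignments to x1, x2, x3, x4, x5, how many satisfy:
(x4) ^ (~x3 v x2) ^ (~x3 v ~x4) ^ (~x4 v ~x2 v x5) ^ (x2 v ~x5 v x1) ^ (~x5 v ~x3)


CNF with 6 clauses over 5 vars (32 assignments).
An assignment satisfies CNF iff every clause has >=1 true literal.
Check each row (bits = x1,x2,x3,x4,x5; clause T/F shown):
  row 0 [00000]: clauses=FTTTTT -> 0
  row 1 [00001]: clauses=FTTTFT -> 0
  row 2 [00010]: clauses=TTTTTT -> 1
  row 3 [00011]: clauses=TTTTFT -> 0
  row 4 [00100]: clauses=FFTTTT -> 0
  row 5 [00101]: clauses=FFTTFF -> 0
  row 6 [00110]: clauses=TFFTTT -> 0
  row 7 [00111]: clauses=TFFTFF -> 0
  row 8 [01000]: clauses=FTTTTT -> 0
  row 9 [01001]: clauses=FTTTTT -> 0
  row 10 [01010]: clauses=TTTFTT -> 0
  row 11 [01011]: clauses=TTTTTT -> 1
  row 12 [01100]: clauses=FTTTTT -> 0
  row 13 [01101]: clauses=FTTTTF -> 0
  row 14 [01110]: clauses=TTFFTT -> 0
  row 15 [01111]: clauses=TTFTTF -> 0
  row 16 [10000]: clauses=FTTTTT -> 0
  row 17 [10001]: clauses=FTTTTT -> 0
  row 18 [10010]: clauses=TTTTTT -> 1
  row 19 [10011]: clauses=TTTTTT -> 1
  row 20 [10100]: clauses=FFTTTT -> 0
  row 21 [10101]: clauses=FFTTTF -> 0
  row 22 [10110]: clauses=TFFTTT -> 0
  row 23 [10111]: clauses=TFFTTF -> 0
  row 24 [11000]: clauses=FTTTTT -> 0
  row 25 [11001]: clauses=FTTTTT -> 0
  row 26 [11010]: clauses=TTTFTT -> 0
  row 27 [11011]: clauses=TTTTTT -> 1
  row 28 [11100]: clauses=FTTTTT -> 0
  row 29 [11101]: clauses=FTTTTF -> 0
  row 30 [11110]: clauses=TTFFTT -> 0
  row 31 [11111]: clauses=TTFTTF -> 0
Full result column, 8 rows per line (x1,x2 fixed per line; x3,x4,x5 runs 000..111 left to right):
  rows 0-7 [x1,x2=00]: 00100000  (ones: 1)
  rows 8-15 [x1,x2=01]: 00010000  (ones: 1)
  rows 16-23 [x1,x2=10]: 00110000  (ones: 2)
  rows 24-31 [x1,x2=11]: 00010000  (ones: 1)
Satisfying assignments = 1+1+2+1 = 5

5
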